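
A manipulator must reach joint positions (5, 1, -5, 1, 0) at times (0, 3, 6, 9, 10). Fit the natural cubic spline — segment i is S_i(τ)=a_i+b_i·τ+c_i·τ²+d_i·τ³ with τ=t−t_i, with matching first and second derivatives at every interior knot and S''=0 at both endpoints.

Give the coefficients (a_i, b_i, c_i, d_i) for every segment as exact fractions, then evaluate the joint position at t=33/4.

Δ: Δ0=-4/3, Δ1=-2, Δ2=2, Δ3=-1
row 1: diag=12, rhs=-4; c'=1/4, d'=-1/3
row 2: denom=12−3·1/4=45/4; d'=(24−3·-1/3)/(45/4)=20/9
row 3: denom=8−3·4/15=36/5; d'=(-18−3·20/9)/(36/5)=-185/54
back: M3=-185/54
back: M2=20/9−4/15·-185/54=254/81
back: M1=-1/3−1/4·254/81=-181/162
M: M0=0, M1=-181/162, M2=254/81, M3=-185/54, M4=0
seg 0: a=5, c=M0/2=0, d=(M1−M0)/(6·3)=-181/2916, b=Δ0−h0·(2M0+M1)/6=-251/324
seg 1: a=1, c=M1/2=-181/324, d=(M2−M1)/(6·3)=689/2916, b=Δ1−h1·(2M1+M2)/6=-397/162
seg 2: a=-5, c=M2/2=127/81, d=(M3−M2)/(6·3)=-1063/2916, b=Δ2−h2·(2M2+M3)/6=187/324
seg 3: a=1, c=M3/2=-185/108, d=(M4−M3)/(6·1)=185/324, b=Δ3−h3·(2M3+M4)/6=23/162
t_q=33/4 → seg 2, τ=9/4; S=-5+187/324·τ+127/81·τ²+-1063/2916·τ³=193/2304

  seg 0: a=5 b=-251/324 c=0 d=-181/2916
  seg 1: a=1 b=-397/162 c=-181/324 d=689/2916
  seg 2: a=-5 b=187/324 c=127/81 d=-1063/2916
  seg 3: a=1 b=23/162 c=-185/108 d=185/324
S(33/4) = 193/2304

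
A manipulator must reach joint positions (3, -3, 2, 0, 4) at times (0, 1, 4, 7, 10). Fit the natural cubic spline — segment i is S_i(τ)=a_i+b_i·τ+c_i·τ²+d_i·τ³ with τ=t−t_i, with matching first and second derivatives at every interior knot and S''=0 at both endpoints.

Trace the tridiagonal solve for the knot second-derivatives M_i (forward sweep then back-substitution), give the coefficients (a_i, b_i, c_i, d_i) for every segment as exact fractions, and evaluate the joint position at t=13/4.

  seg 0: a=3 b=-2323/324 c=0 d=379/324
  seg 1: a=-3 b=-593/162 c=379/108 d=-1685/2916
  seg 2: a=2 b=581/324 c=-137/81 d=847/2916
  seg 3: a=0 b=-83/162 c=299/324 d=-299/2916
S(13/4) = -121/2304

Δ: Δ0=-6, Δ1=5/3, Δ2=-2/3, Δ3=4/3
row 1: diag=8, rhs=46; c'=3/8, d'=23/4
row 2: denom=12−3·3/8=87/8; d'=(-14−3·23/4)/(87/8)=-250/87
row 3: denom=12−3·8/29=324/29; d'=(12−3·-250/87)/(324/29)=299/162
back: M3=299/162
back: M2=-250/87−8/29·299/162=-274/81
back: M1=23/4−3/8·-274/81=379/54
M: M0=0, M1=379/54, M2=-274/81, M3=299/162, M4=0
seg 0: a=3, c=M0/2=0, d=(M1−M0)/(6·1)=379/324, b=Δ0−h0·(2M0+M1)/6=-2323/324
seg 1: a=-3, c=M1/2=379/108, d=(M2−M1)/(6·3)=-1685/2916, b=Δ1−h1·(2M1+M2)/6=-593/162
seg 2: a=2, c=M2/2=-137/81, d=(M3−M2)/(6·3)=847/2916, b=Δ2−h2·(2M2+M3)/6=581/324
seg 3: a=0, c=M3/2=299/324, d=(M4−M3)/(6·3)=-299/2916, b=Δ3−h3·(2M3+M4)/6=-83/162
t_q=13/4 → seg 1, τ=9/4; S=-3+-593/162·τ+379/108·τ²+-1685/2916·τ³=-121/2304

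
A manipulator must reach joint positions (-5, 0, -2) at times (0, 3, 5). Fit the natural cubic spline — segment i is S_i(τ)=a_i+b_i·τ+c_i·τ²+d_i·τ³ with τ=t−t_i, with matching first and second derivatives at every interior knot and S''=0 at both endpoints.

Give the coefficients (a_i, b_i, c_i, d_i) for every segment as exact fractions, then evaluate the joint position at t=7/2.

Δ: Δ0=5/3, Δ1=-1
row 1: diag=10, rhs=-16; c'=1/5, d'=-8/5
back: M1=-8/5
M: M0=0, M1=-8/5, M2=0
seg 0: a=-5, c=M0/2=0, d=(M1−M0)/(6·3)=-4/45, b=Δ0−h0·(2M0+M1)/6=37/15
seg 1: a=0, c=M1/2=-4/5, d=(M2−M1)/(6·2)=2/15, b=Δ1−h1·(2M1+M2)/6=1/15
t_q=7/2 → seg 1, τ=1/2; S=0+1/15·τ+-4/5·τ²+2/15·τ³=-3/20

  seg 0: a=-5 b=37/15 c=0 d=-4/45
  seg 1: a=0 b=1/15 c=-4/5 d=2/15
S(7/2) = -3/20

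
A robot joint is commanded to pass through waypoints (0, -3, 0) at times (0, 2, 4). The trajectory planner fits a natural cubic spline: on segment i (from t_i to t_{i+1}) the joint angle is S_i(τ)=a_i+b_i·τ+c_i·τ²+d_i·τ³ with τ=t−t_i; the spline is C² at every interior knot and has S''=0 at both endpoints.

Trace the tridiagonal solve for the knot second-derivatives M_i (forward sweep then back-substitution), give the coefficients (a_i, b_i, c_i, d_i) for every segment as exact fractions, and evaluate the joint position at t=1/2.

  seg 0: a=0 b=-9/4 c=0 d=3/16
  seg 1: a=-3 b=0 c=9/8 d=-3/16
S(1/2) = -141/128

Δ: Δ0=-3/2, Δ1=3/2
row 1: diag=8, rhs=18; c'=1/4, d'=9/4
back: M1=9/4
M: M0=0, M1=9/4, M2=0
seg 0: a=0, c=M0/2=0, d=(M1−M0)/(6·2)=3/16, b=Δ0−h0·(2M0+M1)/6=-9/4
seg 1: a=-3, c=M1/2=9/8, d=(M2−M1)/(6·2)=-3/16, b=Δ1−h1·(2M1+M2)/6=0
t_q=1/2 → seg 0, τ=1/2; S=0+-9/4·τ+0·τ²+3/16·τ³=-141/128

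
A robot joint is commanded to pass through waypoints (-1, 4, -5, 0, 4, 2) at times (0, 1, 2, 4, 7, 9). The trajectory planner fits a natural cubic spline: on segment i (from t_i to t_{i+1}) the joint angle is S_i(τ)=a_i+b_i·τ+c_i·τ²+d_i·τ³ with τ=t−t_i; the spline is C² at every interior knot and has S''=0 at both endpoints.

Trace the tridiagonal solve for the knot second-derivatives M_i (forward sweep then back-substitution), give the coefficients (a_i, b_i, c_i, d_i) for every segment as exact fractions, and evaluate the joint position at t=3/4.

Δ: Δ0=5, Δ1=-9, Δ2=5/2, Δ3=4/3, Δ4=-1
row 1: diag=4, rhs=-84; c'=1/4, d'=-21
row 2: denom=6−1·1/4=23/4; d'=(69−1·-21)/(23/4)=360/23
row 3: denom=10−2·8/23=214/23; d'=(-7−2·360/23)/(214/23)=-881/214
row 4: denom=10−3·69/214=1933/214; d'=(-14−3·-881/214)/(1933/214)=-353/1933
back: M4=-353/1933
back: M3=-881/214−69/214·-353/1933=-7844/1933
back: M2=360/23−8/23·-7844/1933=32984/1933
back: M1=-21−1/4·32984/1933=-48839/1933
M: M0=0, M1=-48839/1933, M2=32984/1933, M3=-7844/1933, M4=-353/1933, M5=0
seg 0: a=-1, c=M0/2=0, d=(M1−M0)/(6·1)=-48839/11598, b=Δ0−h0·(2M0+M1)/6=106829/11598
seg 1: a=4, c=M1/2=-48839/3866, d=(M2−M1)/(6·1)=81823/11598, b=Δ1−h1·(2M1+M2)/6=-19844/5799
seg 2: a=-5, c=M2/2=16492/1933, d=(M3−M2)/(6·2)=-10207/5799, b=Δ2−h2·(2M2+M3)/6=-87253/11598
seg 3: a=0, c=M3/2=-3922/1933, d=(M4−M3)/(6·3)=2497/11598, b=Δ3−h3·(2M3+M4)/6=63587/11598
seg 4: a=4, c=M4/2=-353/3866, d=(M5−M4)/(6·2)=353/23196, b=Δ4−h4·(2M4+M5)/6=-5093/5799
t_q=3/4 → seg 0, τ=3/4; S=-1+106829/11598·τ+0·τ²+-48839/11598·τ³=1022289/247424

  seg 0: a=-1 b=106829/11598 c=0 d=-48839/11598
  seg 1: a=4 b=-19844/5799 c=-48839/3866 d=81823/11598
  seg 2: a=-5 b=-87253/11598 c=16492/1933 d=-10207/5799
  seg 3: a=0 b=63587/11598 c=-3922/1933 d=2497/11598
  seg 4: a=4 b=-5093/5799 c=-353/3866 d=353/23196
S(3/4) = 1022289/247424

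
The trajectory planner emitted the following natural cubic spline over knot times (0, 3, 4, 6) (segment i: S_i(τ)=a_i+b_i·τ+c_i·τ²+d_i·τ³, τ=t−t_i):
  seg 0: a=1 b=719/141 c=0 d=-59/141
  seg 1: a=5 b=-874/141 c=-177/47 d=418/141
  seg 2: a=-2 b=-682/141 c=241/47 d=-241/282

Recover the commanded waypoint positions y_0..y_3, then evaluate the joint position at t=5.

y_0 = S_0(0) = a_0 = 1
y_1 = S_1(0) = a_1 = 5
y_2 = S_2(0) = a_2 = -2
y_3 = S_2(2) = 2
t_q=5 is in segment 2 (τ=1); S_2(τ)=-241/94

y_0=1 y_1=5 y_2=-2 y_3=2
S(5) = -241/94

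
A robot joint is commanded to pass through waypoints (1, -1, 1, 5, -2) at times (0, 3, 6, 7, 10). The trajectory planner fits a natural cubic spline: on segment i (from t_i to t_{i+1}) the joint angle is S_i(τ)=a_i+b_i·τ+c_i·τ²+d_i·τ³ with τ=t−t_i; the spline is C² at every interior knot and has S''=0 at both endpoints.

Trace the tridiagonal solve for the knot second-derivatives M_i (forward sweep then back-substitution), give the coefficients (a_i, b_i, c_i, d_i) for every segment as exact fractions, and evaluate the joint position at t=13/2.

  seg 0: a=1 b=-137/228 c=0 d=-5/684
  seg 1: a=-1 b=-91/114 c=-5/76 d=379/2052
  seg 2: a=1 b=865/228 c=91/57 d=-317/228
  seg 3: a=5 b=107/38 c=-587/228 d=587/2052
S(13/2) = 5695/1824

Δ: Δ0=-2/3, Δ1=2/3, Δ2=4, Δ3=-7/3
row 1: diag=12, rhs=8; c'=1/4, d'=2/3
row 2: denom=8−3·1/4=29/4; d'=(20−3·2/3)/(29/4)=72/29
row 3: denom=8−1·4/29=228/29; d'=(-38−1·72/29)/(228/29)=-587/114
back: M3=-587/114
back: M2=72/29−4/29·-587/114=182/57
back: M1=2/3−1/4·182/57=-5/38
M: M0=0, M1=-5/38, M2=182/57, M3=-587/114, M4=0
seg 0: a=1, c=M0/2=0, d=(M1−M0)/(6·3)=-5/684, b=Δ0−h0·(2M0+M1)/6=-137/228
seg 1: a=-1, c=M1/2=-5/76, d=(M2−M1)/(6·3)=379/2052, b=Δ1−h1·(2M1+M2)/6=-91/114
seg 2: a=1, c=M2/2=91/57, d=(M3−M2)/(6·1)=-317/228, b=Δ2−h2·(2M2+M3)/6=865/228
seg 3: a=5, c=M3/2=-587/228, d=(M4−M3)/(6·3)=587/2052, b=Δ3−h3·(2M3+M4)/6=107/38
t_q=13/2 → seg 2, τ=1/2; S=1+865/228·τ+91/57·τ²+-317/228·τ³=5695/1824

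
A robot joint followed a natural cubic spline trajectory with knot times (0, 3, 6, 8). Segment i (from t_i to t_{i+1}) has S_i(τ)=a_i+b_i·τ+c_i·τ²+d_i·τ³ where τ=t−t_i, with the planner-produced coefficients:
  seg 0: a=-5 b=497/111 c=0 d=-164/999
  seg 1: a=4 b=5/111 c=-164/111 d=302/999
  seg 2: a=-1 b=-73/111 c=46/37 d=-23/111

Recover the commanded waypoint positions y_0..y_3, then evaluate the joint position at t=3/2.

y_0 = S_0(0) = a_0 = -5
y_1 = S_1(0) = a_1 = 4
y_2 = S_2(0) = a_2 = -1
y_3 = S_2(2) = 1
t_q=3/2 is in segment 0 (τ=3/2); S_0(τ)=43/37

y_0=-5 y_1=4 y_2=-1 y_3=1
S(3/2) = 43/37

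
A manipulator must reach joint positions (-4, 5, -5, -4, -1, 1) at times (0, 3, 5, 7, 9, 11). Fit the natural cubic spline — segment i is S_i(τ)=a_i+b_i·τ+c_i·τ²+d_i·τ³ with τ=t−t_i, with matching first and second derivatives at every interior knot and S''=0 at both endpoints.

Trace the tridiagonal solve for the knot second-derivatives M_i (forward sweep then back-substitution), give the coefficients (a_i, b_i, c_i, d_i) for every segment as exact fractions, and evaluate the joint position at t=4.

Δ: Δ0=3, Δ1=-5, Δ2=1/2, Δ3=3/2, Δ4=1
row 1: diag=10, rhs=-48; c'=1/5, d'=-24/5
row 2: denom=8−2·1/5=38/5; d'=(33−2·-24/5)/(38/5)=213/38
row 3: denom=8−2·5/19=142/19; d'=(6−2·213/38)/(142/19)=-99/142
row 4: denom=8−2·19/71=530/71; d'=(-3−2·-99/142)/(530/71)=-57/265
back: M4=-57/265
back: M3=-99/142−19/71·-57/265=-339/530
back: M2=213/38−5/19·-339/530=306/53
back: M1=-24/5−1/5·306/53=-1578/265
M: M0=0, M1=-1578/265, M2=306/53, M3=-339/530, M4=-57/265, M5=0
seg 0: a=-4, c=M0/2=0, d=(M1−M0)/(6·3)=-263/795, b=Δ0−h0·(2M0+M1)/6=1584/265
seg 1: a=5, c=M1/2=-789/265, d=(M2−M1)/(6·2)=259/265, b=Δ1−h1·(2M1+M2)/6=-783/265
seg 2: a=-5, c=M2/2=153/53, d=(M3−M2)/(6·2)=-1133/2120, b=Δ2−h2·(2M2+M3)/6=-831/265
seg 3: a=-4, c=M3/2=-339/1060, d=(M4−M3)/(6·2)=15/424, b=Δ3−h3·(2M3+M4)/6=1059/530
seg 4: a=-1, c=M4/2=-57/530, d=(M5−M4)/(6·2)=19/1060, b=Δ4−h4·(2M4+M5)/6=303/265
t_q=4 → seg 1, τ=1; S=5+-783/265·τ+-789/265·τ²+259/265·τ³=12/265

  seg 0: a=-4 b=1584/265 c=0 d=-263/795
  seg 1: a=5 b=-783/265 c=-789/265 d=259/265
  seg 2: a=-5 b=-831/265 c=153/53 d=-1133/2120
  seg 3: a=-4 b=1059/530 c=-339/1060 d=15/424
  seg 4: a=-1 b=303/265 c=-57/530 d=19/1060
S(4) = 12/265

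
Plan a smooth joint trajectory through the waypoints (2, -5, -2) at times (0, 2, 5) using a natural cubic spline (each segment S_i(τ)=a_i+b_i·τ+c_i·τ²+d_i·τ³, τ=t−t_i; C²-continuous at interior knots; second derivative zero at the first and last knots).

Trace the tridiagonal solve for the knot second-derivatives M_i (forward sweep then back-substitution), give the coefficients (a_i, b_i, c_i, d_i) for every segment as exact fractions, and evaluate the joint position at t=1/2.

  seg 0: a=2 b=-22/5 c=0 d=9/40
  seg 1: a=-5 b=-17/10 c=27/20 d=-3/20
S(1/2) = -11/64

Δ: Δ0=-7/2, Δ1=1
row 1: diag=10, rhs=27; c'=3/10, d'=27/10
back: M1=27/10
M: M0=0, M1=27/10, M2=0
seg 0: a=2, c=M0/2=0, d=(M1−M0)/(6·2)=9/40, b=Δ0−h0·(2M0+M1)/6=-22/5
seg 1: a=-5, c=M1/2=27/20, d=(M2−M1)/(6·3)=-3/20, b=Δ1−h1·(2M1+M2)/6=-17/10
t_q=1/2 → seg 0, τ=1/2; S=2+-22/5·τ+0·τ²+9/40·τ³=-11/64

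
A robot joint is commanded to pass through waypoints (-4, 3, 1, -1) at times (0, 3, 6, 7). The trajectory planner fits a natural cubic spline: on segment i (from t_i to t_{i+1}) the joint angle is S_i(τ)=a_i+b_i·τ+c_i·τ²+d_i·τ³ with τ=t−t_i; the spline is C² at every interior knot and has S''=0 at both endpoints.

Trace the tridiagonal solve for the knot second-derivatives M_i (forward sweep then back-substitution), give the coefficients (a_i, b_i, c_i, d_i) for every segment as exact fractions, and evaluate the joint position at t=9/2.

  seg 0: a=-4 b=263/87 c=0 d=-20/261
  seg 1: a=3 b=83/87 c=-20/29 d=13/261
  seg 2: a=1 b=-160/87 c=-7/29 d=7/87
S(9/2) = 707/232

Δ: Δ0=7/3, Δ1=-2/3, Δ2=-2
row 1: diag=12, rhs=-18; c'=1/4, d'=-3/2
row 2: denom=8−3·1/4=29/4; d'=(-8−3·-3/2)/(29/4)=-14/29
back: M2=-14/29
back: M1=-3/2−1/4·-14/29=-40/29
M: M0=0, M1=-40/29, M2=-14/29, M3=0
seg 0: a=-4, c=M0/2=0, d=(M1−M0)/(6·3)=-20/261, b=Δ0−h0·(2M0+M1)/6=263/87
seg 1: a=3, c=M1/2=-20/29, d=(M2−M1)/(6·3)=13/261, b=Δ1−h1·(2M1+M2)/6=83/87
seg 2: a=1, c=M2/2=-7/29, d=(M3−M2)/(6·1)=7/87, b=Δ2−h2·(2M2+M3)/6=-160/87
t_q=9/2 → seg 1, τ=3/2; S=3+83/87·τ+-20/29·τ²+13/261·τ³=707/232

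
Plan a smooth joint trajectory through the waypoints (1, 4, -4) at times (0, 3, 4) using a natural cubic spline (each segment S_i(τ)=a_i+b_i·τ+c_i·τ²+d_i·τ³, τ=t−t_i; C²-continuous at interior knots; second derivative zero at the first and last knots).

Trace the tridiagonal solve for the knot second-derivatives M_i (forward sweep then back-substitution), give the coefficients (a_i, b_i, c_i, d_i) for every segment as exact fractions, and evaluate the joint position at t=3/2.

  seg 0: a=1 b=35/8 c=0 d=-3/8
  seg 1: a=4 b=-23/4 c=-27/8 d=9/8
S(3/2) = 403/64

Δ: Δ0=1, Δ1=-8
row 1: diag=8, rhs=-54; c'=1/8, d'=-27/4
back: M1=-27/4
M: M0=0, M1=-27/4, M2=0
seg 0: a=1, c=M0/2=0, d=(M1−M0)/(6·3)=-3/8, b=Δ0−h0·(2M0+M1)/6=35/8
seg 1: a=4, c=M1/2=-27/8, d=(M2−M1)/(6·1)=9/8, b=Δ1−h1·(2M1+M2)/6=-23/4
t_q=3/2 → seg 0, τ=3/2; S=1+35/8·τ+0·τ²+-3/8·τ³=403/64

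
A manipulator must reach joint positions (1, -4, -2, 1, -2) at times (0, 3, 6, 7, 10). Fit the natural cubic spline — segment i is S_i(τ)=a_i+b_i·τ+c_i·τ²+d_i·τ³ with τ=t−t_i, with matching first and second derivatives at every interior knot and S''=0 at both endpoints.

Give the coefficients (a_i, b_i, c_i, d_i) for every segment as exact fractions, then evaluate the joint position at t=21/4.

Δ: Δ0=-5/3, Δ1=2/3, Δ2=3, Δ3=-1
row 1: diag=12, rhs=14; c'=1/4, d'=7/6
row 2: denom=8−3·1/4=29/4; d'=(14−3·7/6)/(29/4)=42/29
row 3: denom=8−1·4/29=228/29; d'=(-24−1·42/29)/(228/29)=-123/38
back: M3=-123/38
back: M2=42/29−4/29·-123/38=36/19
back: M1=7/6−1/4·36/19=79/114
M: M0=0, M1=79/114, M2=36/19, M3=-123/38, M4=0
seg 0: a=1, c=M0/2=0, d=(M1−M0)/(6·3)=79/2052, b=Δ0−h0·(2M0+M1)/6=-153/76
seg 1: a=-4, c=M1/2=79/228, d=(M2−M1)/(6·3)=137/2052, b=Δ1−h1·(2M1+M2)/6=-37/38
seg 2: a=-2, c=M2/2=18/19, d=(M3−M2)/(6·1)=-65/76, b=Δ2−h2·(2M2+M3)/6=221/76
seg 3: a=1, c=M3/2=-123/76, d=(M4−M3)/(6·3)=41/228, b=Δ3−h3·(2M3+M4)/6=85/38
t_q=21/4 → seg 1, τ=9/4; S=-4+-37/38·τ+79/228·τ²+137/2052·τ³=-17881/4864

  seg 0: a=1 b=-153/76 c=0 d=79/2052
  seg 1: a=-4 b=-37/38 c=79/228 d=137/2052
  seg 2: a=-2 b=221/76 c=18/19 d=-65/76
  seg 3: a=1 b=85/38 c=-123/76 d=41/228
S(21/4) = -17881/4864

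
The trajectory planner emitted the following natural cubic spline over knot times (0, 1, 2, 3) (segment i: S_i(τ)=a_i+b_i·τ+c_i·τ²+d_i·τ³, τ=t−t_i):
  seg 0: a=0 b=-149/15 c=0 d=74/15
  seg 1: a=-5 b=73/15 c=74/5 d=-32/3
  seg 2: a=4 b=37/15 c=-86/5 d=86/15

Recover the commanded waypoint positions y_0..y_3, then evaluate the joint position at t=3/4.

y_0 = S_0(0) = a_0 = 0
y_1 = S_1(0) = a_1 = -5
y_2 = S_2(0) = a_2 = 4
y_3 = S_2(1) = -5
t_q=3/4 is in segment 0 (τ=3/4); S_0(τ)=-859/160

y_0=0 y_1=-5 y_2=4 y_3=-5
S(3/4) = -859/160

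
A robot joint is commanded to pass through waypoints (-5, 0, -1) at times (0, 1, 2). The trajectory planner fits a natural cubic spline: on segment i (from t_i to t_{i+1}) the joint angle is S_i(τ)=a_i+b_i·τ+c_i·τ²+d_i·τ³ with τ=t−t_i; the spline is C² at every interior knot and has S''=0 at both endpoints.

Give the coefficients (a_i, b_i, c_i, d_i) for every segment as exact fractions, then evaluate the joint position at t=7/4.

Δ: Δ0=5, Δ1=-1
row 1: diag=4, rhs=-36; c'=1/4, d'=-9
back: M1=-9
M: M0=0, M1=-9, M2=0
seg 0: a=-5, c=M0/2=0, d=(M1−M0)/(6·1)=-3/2, b=Δ0−h0·(2M0+M1)/6=13/2
seg 1: a=0, c=M1/2=-9/2, d=(M2−M1)/(6·1)=3/2, b=Δ1−h1·(2M1+M2)/6=2
t_q=7/4 → seg 1, τ=3/4; S=0+2·τ+-9/2·τ²+3/2·τ³=-51/128

  seg 0: a=-5 b=13/2 c=0 d=-3/2
  seg 1: a=0 b=2 c=-9/2 d=3/2
S(7/4) = -51/128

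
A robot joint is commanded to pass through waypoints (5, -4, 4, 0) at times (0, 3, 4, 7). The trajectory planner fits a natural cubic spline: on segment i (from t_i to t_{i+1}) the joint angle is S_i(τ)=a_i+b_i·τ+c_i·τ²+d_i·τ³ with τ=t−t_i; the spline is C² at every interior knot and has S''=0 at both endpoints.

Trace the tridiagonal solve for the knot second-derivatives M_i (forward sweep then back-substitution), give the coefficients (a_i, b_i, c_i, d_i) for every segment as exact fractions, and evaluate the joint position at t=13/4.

  seg 0: a=5 b=-481/63 c=0 d=292/567
  seg 1: a=-4 b=395/63 c=292/63 d=-61/21
  seg 2: a=4 b=430/63 c=-257/63 d=257/567
S(13/4) = -2941/1344

Δ: Δ0=-3, Δ1=8, Δ2=-4/3
row 1: diag=8, rhs=66; c'=1/8, d'=33/4
row 2: denom=8−1·1/8=63/8; d'=(-56−1·33/4)/(63/8)=-514/63
back: M2=-514/63
back: M1=33/4−1/8·-514/63=584/63
M: M0=0, M1=584/63, M2=-514/63, M3=0
seg 0: a=5, c=M0/2=0, d=(M1−M0)/(6·3)=292/567, b=Δ0−h0·(2M0+M1)/6=-481/63
seg 1: a=-4, c=M1/2=292/63, d=(M2−M1)/(6·1)=-61/21, b=Δ1−h1·(2M1+M2)/6=395/63
seg 2: a=4, c=M2/2=-257/63, d=(M3−M2)/(6·3)=257/567, b=Δ2−h2·(2M2+M3)/6=430/63
t_q=13/4 → seg 1, τ=1/4; S=-4+395/63·τ+292/63·τ²+-61/21·τ³=-2941/1344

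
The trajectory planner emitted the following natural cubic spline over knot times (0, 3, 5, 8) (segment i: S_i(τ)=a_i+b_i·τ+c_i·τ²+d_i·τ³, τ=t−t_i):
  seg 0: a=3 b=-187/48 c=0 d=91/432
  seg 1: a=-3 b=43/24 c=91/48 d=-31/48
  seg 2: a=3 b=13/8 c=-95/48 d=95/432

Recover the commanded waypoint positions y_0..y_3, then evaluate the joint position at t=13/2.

y_0=3 y_1=-3 y_2=3 y_3=-4
S(13/2) = 221/128

y_0 = S_0(0) = a_0 = 3
y_1 = S_1(0) = a_1 = -3
y_2 = S_2(0) = a_2 = 3
y_3 = S_2(3) = -4
t_q=13/2 is in segment 2 (τ=3/2); S_2(τ)=221/128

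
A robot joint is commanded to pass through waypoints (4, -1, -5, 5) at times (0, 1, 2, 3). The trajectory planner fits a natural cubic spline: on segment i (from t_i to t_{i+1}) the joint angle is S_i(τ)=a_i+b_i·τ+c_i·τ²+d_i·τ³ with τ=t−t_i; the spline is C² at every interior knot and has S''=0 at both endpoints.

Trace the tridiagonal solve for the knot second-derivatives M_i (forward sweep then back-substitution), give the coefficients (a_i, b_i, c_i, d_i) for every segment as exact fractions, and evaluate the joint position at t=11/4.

  seg 0: a=4 b=-13/3 c=0 d=-2/3
  seg 1: a=-1 b=-19/3 c=-2 d=13/3
  seg 2: a=-5 b=8/3 c=11 d=-11/3
S(11/4) = 105/64

Δ: Δ0=-5, Δ1=-4, Δ2=10
row 1: diag=4, rhs=6; c'=1/4, d'=3/2
row 2: denom=4−1·1/4=15/4; d'=(84−1·3/2)/(15/4)=22
back: M2=22
back: M1=3/2−1/4·22=-4
M: M0=0, M1=-4, M2=22, M3=0
seg 0: a=4, c=M0/2=0, d=(M1−M0)/(6·1)=-2/3, b=Δ0−h0·(2M0+M1)/6=-13/3
seg 1: a=-1, c=M1/2=-2, d=(M2−M1)/(6·1)=13/3, b=Δ1−h1·(2M1+M2)/6=-19/3
seg 2: a=-5, c=M2/2=11, d=(M3−M2)/(6·1)=-11/3, b=Δ2−h2·(2M2+M3)/6=8/3
t_q=11/4 → seg 2, τ=3/4; S=-5+8/3·τ+11·τ²+-11/3·τ³=105/64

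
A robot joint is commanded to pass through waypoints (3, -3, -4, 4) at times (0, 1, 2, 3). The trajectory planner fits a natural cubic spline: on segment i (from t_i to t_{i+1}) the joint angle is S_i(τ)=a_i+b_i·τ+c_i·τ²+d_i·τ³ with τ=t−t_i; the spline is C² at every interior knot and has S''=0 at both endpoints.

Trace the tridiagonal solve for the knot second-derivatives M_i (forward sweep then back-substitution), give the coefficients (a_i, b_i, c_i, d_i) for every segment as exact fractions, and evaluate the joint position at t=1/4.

  seg 0: a=3 b=-101/15 c=0 d=11/15
  seg 1: a=-3 b=-68/15 c=11/5 d=4/3
  seg 2: a=-4 b=58/15 c=31/5 d=-31/15
S(1/4) = 85/64

Δ: Δ0=-6, Δ1=-1, Δ2=8
row 1: diag=4, rhs=30; c'=1/4, d'=15/2
row 2: denom=4−1·1/4=15/4; d'=(54−1·15/2)/(15/4)=62/5
back: M2=62/5
back: M1=15/2−1/4·62/5=22/5
M: M0=0, M1=22/5, M2=62/5, M3=0
seg 0: a=3, c=M0/2=0, d=(M1−M0)/(6·1)=11/15, b=Δ0−h0·(2M0+M1)/6=-101/15
seg 1: a=-3, c=M1/2=11/5, d=(M2−M1)/(6·1)=4/3, b=Δ1−h1·(2M1+M2)/6=-68/15
seg 2: a=-4, c=M2/2=31/5, d=(M3−M2)/(6·1)=-31/15, b=Δ2−h2·(2M2+M3)/6=58/15
t_q=1/4 → seg 0, τ=1/4; S=3+-101/15·τ+0·τ²+11/15·τ³=85/64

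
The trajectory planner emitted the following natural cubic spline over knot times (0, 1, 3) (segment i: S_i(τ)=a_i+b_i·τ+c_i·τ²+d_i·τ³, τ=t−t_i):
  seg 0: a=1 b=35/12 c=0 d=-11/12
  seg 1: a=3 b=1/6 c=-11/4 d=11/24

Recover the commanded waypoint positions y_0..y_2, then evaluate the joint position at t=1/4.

y_0=1 y_1=3 y_2=-4
S(1/4) = 439/256

y_0 = S_0(0) = a_0 = 1
y_1 = S_1(0) = a_1 = 3
y_2 = S_1(2) = -4
t_q=1/4 is in segment 0 (τ=1/4); S_0(τ)=439/256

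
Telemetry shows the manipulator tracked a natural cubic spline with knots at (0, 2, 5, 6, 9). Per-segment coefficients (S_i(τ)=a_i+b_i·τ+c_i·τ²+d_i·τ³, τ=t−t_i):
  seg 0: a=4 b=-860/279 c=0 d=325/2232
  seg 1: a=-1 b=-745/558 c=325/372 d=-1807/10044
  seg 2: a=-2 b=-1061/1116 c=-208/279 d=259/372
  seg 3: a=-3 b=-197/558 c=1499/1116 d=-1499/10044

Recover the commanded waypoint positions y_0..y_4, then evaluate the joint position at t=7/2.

y_0 = S_0(0) = a_0 = 4
y_1 = S_1(0) = a_1 = -1
y_2 = S_2(0) = a_2 = -2
y_3 = S_3(0) = a_3 = -3
y_4 = S_3(3) = 4
t_q=7/2 is in segment 1 (τ=3/2); S_1(τ)=-1631/992

y_0=4 y_1=-1 y_2=-2 y_3=-3 y_4=4
S(7/2) = -1631/992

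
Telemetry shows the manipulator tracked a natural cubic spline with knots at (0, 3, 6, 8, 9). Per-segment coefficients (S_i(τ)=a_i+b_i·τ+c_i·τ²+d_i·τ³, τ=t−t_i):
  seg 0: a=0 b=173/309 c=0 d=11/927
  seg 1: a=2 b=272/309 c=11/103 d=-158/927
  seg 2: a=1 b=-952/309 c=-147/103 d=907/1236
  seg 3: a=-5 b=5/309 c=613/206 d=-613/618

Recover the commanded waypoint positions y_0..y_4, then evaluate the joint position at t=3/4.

y_0 = S_0(0) = a_0 = 0
y_1 = S_1(0) = a_1 = 2
y_2 = S_2(0) = a_2 = 1
y_3 = S_3(0) = a_3 = -5
y_4 = S_3(1) = -3
t_q=3/4 is in segment 0 (τ=3/4); S_0(τ)=2801/6592

y_0=0 y_1=2 y_2=1 y_3=-5 y_4=-3
S(3/4) = 2801/6592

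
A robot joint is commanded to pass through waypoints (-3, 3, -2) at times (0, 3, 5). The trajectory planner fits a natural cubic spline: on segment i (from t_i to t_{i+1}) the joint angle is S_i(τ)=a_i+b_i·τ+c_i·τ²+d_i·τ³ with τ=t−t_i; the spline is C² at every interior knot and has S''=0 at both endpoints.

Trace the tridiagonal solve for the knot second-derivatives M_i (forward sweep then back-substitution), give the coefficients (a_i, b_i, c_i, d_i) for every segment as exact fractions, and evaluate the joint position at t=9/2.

  seg 0: a=-3 b=67/20 c=0 d=-3/20
  seg 1: a=3 b=-7/10 c=-27/20 d=9/40
S(9/2) = -21/64

Δ: Δ0=2, Δ1=-5/2
row 1: diag=10, rhs=-27; c'=1/5, d'=-27/10
back: M1=-27/10
M: M0=0, M1=-27/10, M2=0
seg 0: a=-3, c=M0/2=0, d=(M1−M0)/(6·3)=-3/20, b=Δ0−h0·(2M0+M1)/6=67/20
seg 1: a=3, c=M1/2=-27/20, d=(M2−M1)/(6·2)=9/40, b=Δ1−h1·(2M1+M2)/6=-7/10
t_q=9/2 → seg 1, τ=3/2; S=3+-7/10·τ+-27/20·τ²+9/40·τ³=-21/64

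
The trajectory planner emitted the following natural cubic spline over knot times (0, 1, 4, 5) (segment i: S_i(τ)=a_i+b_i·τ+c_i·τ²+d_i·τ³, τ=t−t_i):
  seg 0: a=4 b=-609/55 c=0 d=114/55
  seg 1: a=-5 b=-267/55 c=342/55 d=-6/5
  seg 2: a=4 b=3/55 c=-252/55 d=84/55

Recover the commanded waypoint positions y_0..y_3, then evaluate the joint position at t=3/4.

y_0 = S_0(0) = a_0 = 4
y_1 = S_1(0) = a_1 = -5
y_2 = S_2(0) = a_2 = 4
y_3 = S_2(1) = 1
t_q=3/4 is in segment 0 (τ=3/4); S_0(τ)=-6037/1760

y_0=4 y_1=-5 y_2=4 y_3=1
S(3/4) = -6037/1760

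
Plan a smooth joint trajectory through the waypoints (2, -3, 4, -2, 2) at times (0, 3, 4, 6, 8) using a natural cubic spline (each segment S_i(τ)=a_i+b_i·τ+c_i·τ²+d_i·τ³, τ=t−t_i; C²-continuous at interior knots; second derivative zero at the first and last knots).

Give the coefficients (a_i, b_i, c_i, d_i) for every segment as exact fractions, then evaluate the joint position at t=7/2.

  seg 0: a=2 b=-2981/516 c=0 d=707/1548
  seg 1: a=-3 b=1691/258 c=707/172 d=-1891/516
  seg 2: a=4 b=1951/516 c=-296/43 d=3605/2064
  seg 3: a=-2 b=-721/258 c=1237/344 d=-1237/2064
S(7/2) = 1165/1376

Δ: Δ0=-5/3, Δ1=7, Δ2=-3, Δ3=2
row 1: diag=8, rhs=52; c'=1/8, d'=13/2
row 2: denom=6−1·1/8=47/8; d'=(-60−1·13/2)/(47/8)=-532/47
row 3: denom=8−2·16/47=344/47; d'=(30−2·-532/47)/(344/47)=1237/172
back: M3=1237/172
back: M2=-532/47−16/47·1237/172=-592/43
back: M1=13/2−1/8·-592/43=707/86
M: M0=0, M1=707/86, M2=-592/43, M3=1237/172, M4=0
seg 0: a=2, c=M0/2=0, d=(M1−M0)/(6·3)=707/1548, b=Δ0−h0·(2M0+M1)/6=-2981/516
seg 1: a=-3, c=M1/2=707/172, d=(M2−M1)/(6·1)=-1891/516, b=Δ1−h1·(2M1+M2)/6=1691/258
seg 2: a=4, c=M2/2=-296/43, d=(M3−M2)/(6·2)=3605/2064, b=Δ2−h2·(2M2+M3)/6=1951/516
seg 3: a=-2, c=M3/2=1237/344, d=(M4−M3)/(6·2)=-1237/2064, b=Δ3−h3·(2M3+M4)/6=-721/258
t_q=7/2 → seg 1, τ=1/2; S=-3+1691/258·τ+707/172·τ²+-1891/516·τ³=1165/1376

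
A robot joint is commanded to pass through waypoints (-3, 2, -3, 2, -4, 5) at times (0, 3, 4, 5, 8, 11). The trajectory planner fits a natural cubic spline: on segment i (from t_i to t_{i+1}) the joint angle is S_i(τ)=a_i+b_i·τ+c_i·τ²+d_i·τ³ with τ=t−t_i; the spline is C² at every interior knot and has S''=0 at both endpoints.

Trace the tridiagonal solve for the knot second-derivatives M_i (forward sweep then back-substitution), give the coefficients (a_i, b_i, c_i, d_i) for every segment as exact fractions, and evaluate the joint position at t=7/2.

Δ: Δ0=5/3, Δ1=-5, Δ2=5, Δ3=-2, Δ4=3
row 1: diag=8, rhs=-40; c'=1/8, d'=-5
row 2: denom=4−1·1/8=31/8; d'=(60−1·-5)/(31/8)=520/31
row 3: denom=8−1·8/31=240/31; d'=(-42−1·520/31)/(240/31)=-911/120
row 4: denom=12−3·31/80=867/80; d'=(30−3·-911/120)/(867/80)=4222/867
back: M4=4222/867
back: M3=-911/120−31/80·4222/867=-8218/867
back: M2=520/31−8/31·-8218/867=16664/867
back: M1=-5−1/8·16664/867=-6418/867
M: M0=0, M1=-6418/867, M2=16664/867, M3=-8218/867, M4=4222/867, M5=0
seg 0: a=-3, c=M0/2=0, d=(M1−M0)/(6·3)=-3209/7803, b=Δ0−h0·(2M0+M1)/6=4654/867
seg 1: a=2, c=M1/2=-3209/867, d=(M2−M1)/(6·1)=3847/867, b=Δ1−h1·(2M1+M2)/6=-4973/867
seg 2: a=-3, c=M2/2=8332/867, d=(M3−M2)/(6·1)=-4147/867, b=Δ2−h2·(2M2+M3)/6=50/289
seg 3: a=2, c=M3/2=-4109/867, d=(M4−M3)/(6·3)=6220/7803, b=Δ3−h3·(2M3+M4)/6=4373/867
seg 4: a=-4, c=M4/2=2111/867, d=(M5−M4)/(6·3)=-2111/7803, b=Δ4−h4·(2M4+M5)/6=-1621/867
t_q=7/2 → seg 1, τ=1/2; S=2+-4973/867·τ+-3209/867·τ²+3847/867·τ³=-8591/6936

  seg 0: a=-3 b=4654/867 c=0 d=-3209/7803
  seg 1: a=2 b=-4973/867 c=-3209/867 d=3847/867
  seg 2: a=-3 b=50/289 c=8332/867 d=-4147/867
  seg 3: a=2 b=4373/867 c=-4109/867 d=6220/7803
  seg 4: a=-4 b=-1621/867 c=2111/867 d=-2111/7803
S(7/2) = -8591/6936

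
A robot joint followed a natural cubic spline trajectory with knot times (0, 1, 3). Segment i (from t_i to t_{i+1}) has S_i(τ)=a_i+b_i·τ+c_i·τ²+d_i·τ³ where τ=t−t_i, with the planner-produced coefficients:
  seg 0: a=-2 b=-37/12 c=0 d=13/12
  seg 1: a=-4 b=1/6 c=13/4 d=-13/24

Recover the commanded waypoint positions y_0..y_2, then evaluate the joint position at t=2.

y_0=-2 y_1=-4 y_2=5
S(2) = -9/8

y_0 = S_0(0) = a_0 = -2
y_1 = S_1(0) = a_1 = -4
y_2 = S_1(2) = 5
t_q=2 is in segment 1 (τ=1); S_1(τ)=-9/8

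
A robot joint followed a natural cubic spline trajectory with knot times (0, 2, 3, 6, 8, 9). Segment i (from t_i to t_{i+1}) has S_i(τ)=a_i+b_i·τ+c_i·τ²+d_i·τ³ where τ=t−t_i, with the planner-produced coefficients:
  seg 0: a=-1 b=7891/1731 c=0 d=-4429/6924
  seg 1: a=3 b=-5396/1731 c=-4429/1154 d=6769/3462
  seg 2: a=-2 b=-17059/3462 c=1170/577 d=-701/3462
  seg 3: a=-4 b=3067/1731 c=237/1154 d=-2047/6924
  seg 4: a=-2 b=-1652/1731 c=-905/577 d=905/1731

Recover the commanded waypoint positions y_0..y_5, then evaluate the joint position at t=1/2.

y_0=-1 y_1=3 y_2=-2 y_3=-4 y_4=-2 y_5=-4
S(1/2) = 22145/18464

y_0 = S_0(0) = a_0 = -1
y_1 = S_1(0) = a_1 = 3
y_2 = S_2(0) = a_2 = -2
y_3 = S_3(0) = a_3 = -4
y_4 = S_4(0) = a_4 = -2
y_5 = S_4(1) = -4
t_q=1/2 is in segment 0 (τ=1/2); S_0(τ)=22145/18464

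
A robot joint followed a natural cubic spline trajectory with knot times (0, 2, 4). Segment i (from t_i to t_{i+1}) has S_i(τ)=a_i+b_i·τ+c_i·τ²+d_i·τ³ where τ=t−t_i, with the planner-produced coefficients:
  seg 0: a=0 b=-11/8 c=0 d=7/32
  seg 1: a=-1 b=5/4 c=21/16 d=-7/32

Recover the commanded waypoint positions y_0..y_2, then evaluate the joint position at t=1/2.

y_0 = S_0(0) = a_0 = 0
y_1 = S_1(0) = a_1 = -1
y_2 = S_1(2) = 5
t_q=1/2 is in segment 0 (τ=1/2); S_0(τ)=-169/256

y_0=0 y_1=-1 y_2=5
S(1/2) = -169/256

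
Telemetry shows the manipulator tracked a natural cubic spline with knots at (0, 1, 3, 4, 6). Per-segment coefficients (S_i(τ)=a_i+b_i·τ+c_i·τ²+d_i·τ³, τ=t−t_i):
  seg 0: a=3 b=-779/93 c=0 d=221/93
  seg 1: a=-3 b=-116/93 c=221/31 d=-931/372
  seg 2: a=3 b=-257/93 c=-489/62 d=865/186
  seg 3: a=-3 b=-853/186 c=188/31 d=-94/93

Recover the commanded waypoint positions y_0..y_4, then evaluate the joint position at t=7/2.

y_0=3 y_1=-3 y_2=3 y_3=-3 y_4=4
S(7/2) = 113/496

y_0 = S_0(0) = a_0 = 3
y_1 = S_1(0) = a_1 = -3
y_2 = S_2(0) = a_2 = 3
y_3 = S_3(0) = a_3 = -3
y_4 = S_3(2) = 4
t_q=7/2 is in segment 2 (τ=1/2); S_2(τ)=113/496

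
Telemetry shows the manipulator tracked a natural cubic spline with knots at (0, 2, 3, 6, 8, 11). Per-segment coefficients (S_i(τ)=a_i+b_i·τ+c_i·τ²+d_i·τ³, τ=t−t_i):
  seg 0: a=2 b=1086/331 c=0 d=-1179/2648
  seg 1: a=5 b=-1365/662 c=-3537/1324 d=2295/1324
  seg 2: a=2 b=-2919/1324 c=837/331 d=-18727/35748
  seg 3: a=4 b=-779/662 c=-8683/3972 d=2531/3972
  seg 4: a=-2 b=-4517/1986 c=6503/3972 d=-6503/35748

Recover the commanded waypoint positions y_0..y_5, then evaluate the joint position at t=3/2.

y_0 = S_0(0) = a_0 = 2
y_1 = S_1(0) = a_1 = 5
y_2 = S_2(0) = a_2 = 2
y_3 = S_3(0) = a_3 = 4
y_4 = S_4(0) = a_4 = -2
y_5 = S_4(3) = 1
t_q=3/2 is in segment 0 (τ=3/2); S_0(τ)=114791/21184

y_0=2 y_1=5 y_2=2 y_3=4 y_4=-2 y_5=1
S(3/2) = 114791/21184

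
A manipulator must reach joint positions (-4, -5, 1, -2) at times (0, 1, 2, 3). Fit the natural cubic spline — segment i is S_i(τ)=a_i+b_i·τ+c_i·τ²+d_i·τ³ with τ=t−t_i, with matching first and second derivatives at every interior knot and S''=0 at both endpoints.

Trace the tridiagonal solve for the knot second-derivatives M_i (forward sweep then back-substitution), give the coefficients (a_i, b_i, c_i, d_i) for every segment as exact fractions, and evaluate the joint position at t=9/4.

Δ: Δ0=-1, Δ1=6, Δ2=-3
row 1: diag=4, rhs=42; c'=1/4, d'=21/2
row 2: denom=4−1·1/4=15/4; d'=(-54−1·21/2)/(15/4)=-86/5
back: M2=-86/5
back: M1=21/2−1/4·-86/5=74/5
M: M0=0, M1=74/5, M2=-86/5, M3=0
seg 0: a=-4, c=M0/2=0, d=(M1−M0)/(6·1)=37/15, b=Δ0−h0·(2M0+M1)/6=-52/15
seg 1: a=-5, c=M1/2=37/5, d=(M2−M1)/(6·1)=-16/3, b=Δ1−h1·(2M1+M2)/6=59/15
seg 2: a=1, c=M2/2=-43/5, d=(M3−M2)/(6·1)=43/15, b=Δ2−h2·(2M2+M3)/6=41/15
t_q=9/4 → seg 2, τ=1/4; S=1+41/15·τ+-43/5·τ²+43/15·τ³=381/320

  seg 0: a=-4 b=-52/15 c=0 d=37/15
  seg 1: a=-5 b=59/15 c=37/5 d=-16/3
  seg 2: a=1 b=41/15 c=-43/5 d=43/15
S(9/4) = 381/320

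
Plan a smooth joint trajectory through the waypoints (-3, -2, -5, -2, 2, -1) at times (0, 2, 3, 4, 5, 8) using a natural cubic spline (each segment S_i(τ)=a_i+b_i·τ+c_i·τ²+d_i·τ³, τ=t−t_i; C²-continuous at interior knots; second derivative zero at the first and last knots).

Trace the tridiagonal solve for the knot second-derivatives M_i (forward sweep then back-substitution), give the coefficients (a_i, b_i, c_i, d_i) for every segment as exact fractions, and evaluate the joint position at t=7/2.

  seg 0: a=-3 b=2981/1330 c=0 d=-579/1330
  seg 1: a=-2 b=-3967/1330 c=-1737/665 d=493/190
  seg 2: a=-5 b=-281/665 c=6879/1330 d=-2327/1330
  seg 3: a=-2 b=1243/266 c=-51/665 d=-793/1330
  seg 4: a=2 b=1816/665 c=-2481/1330 d=827/3990
S(7/2) = -44017/10640

Δ: Δ0=1/2, Δ1=-3, Δ2=3, Δ3=4, Δ4=-1
row 1: diag=6, rhs=-21; c'=1/6, d'=-7/2
row 2: denom=4−1·1/6=23/6; d'=(36−1·-7/2)/(23/6)=237/23
row 3: denom=4−1·6/23=86/23; d'=(6−1·237/23)/(86/23)=-99/86
row 4: denom=8−1·23/86=665/86; d'=(-30−1·-99/86)/(665/86)=-2481/665
back: M4=-2481/665
back: M3=-99/86−23/86·-2481/665=-102/665
back: M2=237/23−6/23·-102/665=6879/665
back: M1=-7/2−1/6·6879/665=-3474/665
M: M0=0, M1=-3474/665, M2=6879/665, M3=-102/665, M4=-2481/665, M5=0
seg 0: a=-3, c=M0/2=0, d=(M1−M0)/(6·2)=-579/1330, b=Δ0−h0·(2M0+M1)/6=2981/1330
seg 1: a=-2, c=M1/2=-1737/665, d=(M2−M1)/(6·1)=493/190, b=Δ1−h1·(2M1+M2)/6=-3967/1330
seg 2: a=-5, c=M2/2=6879/1330, d=(M3−M2)/(6·1)=-2327/1330, b=Δ2−h2·(2M2+M3)/6=-281/665
seg 3: a=-2, c=M3/2=-51/665, d=(M4−M3)/(6·1)=-793/1330, b=Δ3−h3·(2M3+M4)/6=1243/266
seg 4: a=2, c=M4/2=-2481/1330, d=(M5−M4)/(6·3)=827/3990, b=Δ4−h4·(2M4+M5)/6=1816/665
t_q=7/2 → seg 2, τ=1/2; S=-5+-281/665·τ+6879/1330·τ²+-2327/1330·τ³=-44017/10640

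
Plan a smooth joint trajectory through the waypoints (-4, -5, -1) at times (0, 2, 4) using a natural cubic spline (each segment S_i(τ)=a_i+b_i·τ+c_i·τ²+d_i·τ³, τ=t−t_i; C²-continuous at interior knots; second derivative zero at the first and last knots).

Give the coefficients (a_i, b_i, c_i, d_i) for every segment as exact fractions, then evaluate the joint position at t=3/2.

  seg 0: a=-4 b=-9/8 c=0 d=5/32
  seg 1: a=-5 b=3/4 c=15/16 d=-5/32
S(3/2) = -1321/256

Δ: Δ0=-1/2, Δ1=2
row 1: diag=8, rhs=15; c'=1/4, d'=15/8
back: M1=15/8
M: M0=0, M1=15/8, M2=0
seg 0: a=-4, c=M0/2=0, d=(M1−M0)/(6·2)=5/32, b=Δ0−h0·(2M0+M1)/6=-9/8
seg 1: a=-5, c=M1/2=15/16, d=(M2−M1)/(6·2)=-5/32, b=Δ1−h1·(2M1+M2)/6=3/4
t_q=3/2 → seg 0, τ=3/2; S=-4+-9/8·τ+0·τ²+5/32·τ³=-1321/256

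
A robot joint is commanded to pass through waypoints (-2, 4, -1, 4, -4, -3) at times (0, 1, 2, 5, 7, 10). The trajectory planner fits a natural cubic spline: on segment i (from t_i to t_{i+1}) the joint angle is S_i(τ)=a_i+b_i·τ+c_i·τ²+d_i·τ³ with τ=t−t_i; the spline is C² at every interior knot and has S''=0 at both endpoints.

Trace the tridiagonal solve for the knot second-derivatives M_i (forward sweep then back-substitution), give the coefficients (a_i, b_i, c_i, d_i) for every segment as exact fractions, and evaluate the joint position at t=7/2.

Δ: Δ0=6, Δ1=-5, Δ2=5/3, Δ3=-4, Δ4=1/3
row 1: diag=4, rhs=-66; c'=1/4, d'=-33/2
row 2: denom=8−1·1/4=31/4; d'=(40−1·-33/2)/(31/4)=226/31
row 3: denom=10−3·12/31=274/31; d'=(-34−3·226/31)/(274/31)=-866/137
row 4: denom=10−2·31/137=1308/137; d'=(26−2·-866/137)/(1308/137)=2647/654
back: M4=2647/654
back: M3=-866/137−31/137·2647/654=-4733/654
back: M2=226/31−12/31·-4733/654=1100/109
back: M1=-33/2−1/4·1100/109=-4147/218
M: M0=0, M1=-4147/218, M2=1100/109, M3=-4733/654, M4=2647/654, M5=0
seg 0: a=-2, c=M0/2=0, d=(M1−M0)/(6·1)=-4147/1308, b=Δ0−h0·(2M0+M1)/6=11995/1308
seg 1: a=4, c=M1/2=-4147/436, d=(M2−M1)/(6·1)=6347/1308, b=Δ1−h1·(2M1+M2)/6=-223/654
seg 2: a=-1, c=M2/2=550/109, d=(M3−M2)/(6·3)=-11333/11772, b=Δ2−h2·(2M2+M3)/6=-6287/1308
seg 3: a=4, c=M3/2=-4733/1308, d=(M4−M3)/(6·2)=205/218, b=Δ3−h3·(2M3+M4)/6=-343/654
seg 4: a=-4, c=M4/2=2647/1308, d=(M5−M4)/(6·3)=-2647/11772, b=Δ4−h4·(2M4+M5)/6=-2429/654
t_q=7/2 → seg 2, τ=3/2; S=-1+-6287/1308·τ+550/109·τ²+-11333/11772·τ³=-369/3488

  seg 0: a=-2 b=11995/1308 c=0 d=-4147/1308
  seg 1: a=4 b=-223/654 c=-4147/436 d=6347/1308
  seg 2: a=-1 b=-6287/1308 c=550/109 d=-11333/11772
  seg 3: a=4 b=-343/654 c=-4733/1308 d=205/218
  seg 4: a=-4 b=-2429/654 c=2647/1308 d=-2647/11772
S(7/2) = -369/3488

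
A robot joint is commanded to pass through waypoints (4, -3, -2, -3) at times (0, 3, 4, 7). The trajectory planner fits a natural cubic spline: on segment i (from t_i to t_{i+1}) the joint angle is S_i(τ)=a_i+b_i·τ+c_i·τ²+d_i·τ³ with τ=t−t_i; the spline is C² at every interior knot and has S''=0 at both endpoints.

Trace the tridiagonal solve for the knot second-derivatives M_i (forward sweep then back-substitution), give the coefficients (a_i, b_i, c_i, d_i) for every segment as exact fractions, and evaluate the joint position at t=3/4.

Δ: Δ0=-7/3, Δ1=1, Δ2=-1/3
row 1: diag=8, rhs=20; c'=1/8, d'=5/2
row 2: denom=8−1·1/8=63/8; d'=(-8−1·5/2)/(63/8)=-4/3
back: M2=-4/3
back: M1=5/2−1/8·-4/3=8/3
M: M0=0, M1=8/3, M2=-4/3, M3=0
seg 0: a=4, c=M0/2=0, d=(M1−M0)/(6·3)=4/27, b=Δ0−h0·(2M0+M1)/6=-11/3
seg 1: a=-3, c=M1/2=4/3, d=(M2−M1)/(6·1)=-2/3, b=Δ1−h1·(2M1+M2)/6=1/3
seg 2: a=-2, c=M2/2=-2/3, d=(M3−M2)/(6·3)=2/27, b=Δ2−h2·(2M2+M3)/6=1
t_q=3/4 → seg 0, τ=3/4; S=4+-11/3·τ+0·τ²+4/27·τ³=21/16

  seg 0: a=4 b=-11/3 c=0 d=4/27
  seg 1: a=-3 b=1/3 c=4/3 d=-2/3
  seg 2: a=-2 b=1 c=-2/3 d=2/27
S(3/4) = 21/16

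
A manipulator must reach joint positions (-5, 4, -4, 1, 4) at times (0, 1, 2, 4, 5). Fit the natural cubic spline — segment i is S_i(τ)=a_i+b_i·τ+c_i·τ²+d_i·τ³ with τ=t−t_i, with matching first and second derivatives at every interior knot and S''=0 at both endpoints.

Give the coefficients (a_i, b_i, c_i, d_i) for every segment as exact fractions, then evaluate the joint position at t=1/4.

  seg 0: a=-5 b=852/61 c=0 d=-303/61
  seg 1: a=4 b=-57/61 c=-909/61 d=478/61
  seg 2: a=-4 b=-441/61 c=525/61 d=-913/488
  seg 3: a=1 b=579/122 c=-639/244 d=213/244
S(1/4) = -6191/3904

Δ: Δ0=9, Δ1=-8, Δ2=5/2, Δ3=3
row 1: diag=4, rhs=-102; c'=1/4, d'=-51/2
row 2: denom=6−1·1/4=23/4; d'=(63−1·-51/2)/(23/4)=354/23
row 3: denom=6−2·8/23=122/23; d'=(3−2·354/23)/(122/23)=-639/122
back: M3=-639/122
back: M2=354/23−8/23·-639/122=1050/61
back: M1=-51/2−1/4·1050/61=-1818/61
M: M0=0, M1=-1818/61, M2=1050/61, M3=-639/122, M4=0
seg 0: a=-5, c=M0/2=0, d=(M1−M0)/(6·1)=-303/61, b=Δ0−h0·(2M0+M1)/6=852/61
seg 1: a=4, c=M1/2=-909/61, d=(M2−M1)/(6·1)=478/61, b=Δ1−h1·(2M1+M2)/6=-57/61
seg 2: a=-4, c=M2/2=525/61, d=(M3−M2)/(6·2)=-913/488, b=Δ2−h2·(2M2+M3)/6=-441/61
seg 3: a=1, c=M3/2=-639/244, d=(M4−M3)/(6·1)=213/244, b=Δ3−h3·(2M3+M4)/6=579/122
t_q=1/4 → seg 0, τ=1/4; S=-5+852/61·τ+0·τ²+-303/61·τ³=-6191/3904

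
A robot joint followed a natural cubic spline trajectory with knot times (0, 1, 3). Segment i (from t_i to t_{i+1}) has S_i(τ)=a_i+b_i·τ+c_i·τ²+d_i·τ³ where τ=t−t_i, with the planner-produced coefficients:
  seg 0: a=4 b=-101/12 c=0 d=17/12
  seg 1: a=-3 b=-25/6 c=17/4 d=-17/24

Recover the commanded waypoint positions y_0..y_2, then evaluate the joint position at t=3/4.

y_0=4 y_1=-3 y_2=0
S(3/4) = -439/256

y_0 = S_0(0) = a_0 = 4
y_1 = S_1(0) = a_1 = -3
y_2 = S_1(2) = 0
t_q=3/4 is in segment 0 (τ=3/4); S_0(τ)=-439/256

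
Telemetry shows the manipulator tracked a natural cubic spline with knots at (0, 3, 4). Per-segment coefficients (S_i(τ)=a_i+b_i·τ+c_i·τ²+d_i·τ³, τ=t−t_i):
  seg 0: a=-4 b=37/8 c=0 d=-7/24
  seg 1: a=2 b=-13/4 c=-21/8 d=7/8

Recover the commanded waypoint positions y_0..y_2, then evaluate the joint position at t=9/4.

y_0=-4 y_1=2 y_2=-3
S(9/4) = 1579/512

y_0 = S_0(0) = a_0 = -4
y_1 = S_1(0) = a_1 = 2
y_2 = S_1(1) = -3
t_q=9/4 is in segment 0 (τ=9/4); S_0(τ)=1579/512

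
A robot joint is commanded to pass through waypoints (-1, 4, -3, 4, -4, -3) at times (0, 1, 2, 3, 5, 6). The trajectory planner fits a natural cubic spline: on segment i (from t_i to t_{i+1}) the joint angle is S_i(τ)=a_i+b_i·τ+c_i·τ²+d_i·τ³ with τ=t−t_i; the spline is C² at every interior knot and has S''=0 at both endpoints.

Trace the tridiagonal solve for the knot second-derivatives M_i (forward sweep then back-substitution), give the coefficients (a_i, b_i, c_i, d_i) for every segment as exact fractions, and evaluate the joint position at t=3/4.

  seg 0: a=-1 b=1067/114 c=0 d=-497/114
  seg 1: a=4 b=-212/57 c=-497/38 d=1117/114
  seg 2: a=-3 b=-55/114 c=310/19 d=-53/6
  seg 3: a=4 b=322/57 c=-387/38 d=611/228
  seg 4: a=-4 b=-167/57 c=112/19 d=-112/57
S(3/4) = 10167/2432

Δ: Δ0=5, Δ1=-7, Δ2=7, Δ3=-4, Δ4=1
row 1: diag=4, rhs=-72; c'=1/4, d'=-18
row 2: denom=4−1·1/4=15/4; d'=(84−1·-18)/(15/4)=136/5
row 3: denom=6−1·4/15=86/15; d'=(-66−1·136/5)/(86/15)=-699/43
row 4: denom=6−2·15/43=228/43; d'=(30−2·-699/43)/(228/43)=224/19
back: M4=224/19
back: M3=-699/43−15/43·224/19=-387/19
back: M2=136/5−4/15·-387/19=620/19
back: M1=-18−1/4·620/19=-497/19
M: M0=0, M1=-497/19, M2=620/19, M3=-387/19, M4=224/19, M5=0
seg 0: a=-1, c=M0/2=0, d=(M1−M0)/(6·1)=-497/114, b=Δ0−h0·(2M0+M1)/6=1067/114
seg 1: a=4, c=M1/2=-497/38, d=(M2−M1)/(6·1)=1117/114, b=Δ1−h1·(2M1+M2)/6=-212/57
seg 2: a=-3, c=M2/2=310/19, d=(M3−M2)/(6·1)=-53/6, b=Δ2−h2·(2M2+M3)/6=-55/114
seg 3: a=4, c=M3/2=-387/38, d=(M4−M3)/(6·2)=611/228, b=Δ3−h3·(2M3+M4)/6=322/57
seg 4: a=-4, c=M4/2=112/19, d=(M5−M4)/(6·1)=-112/57, b=Δ4−h4·(2M4+M5)/6=-167/57
t_q=3/4 → seg 0, τ=3/4; S=-1+1067/114·τ+0·τ²+-497/114·τ³=10167/2432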